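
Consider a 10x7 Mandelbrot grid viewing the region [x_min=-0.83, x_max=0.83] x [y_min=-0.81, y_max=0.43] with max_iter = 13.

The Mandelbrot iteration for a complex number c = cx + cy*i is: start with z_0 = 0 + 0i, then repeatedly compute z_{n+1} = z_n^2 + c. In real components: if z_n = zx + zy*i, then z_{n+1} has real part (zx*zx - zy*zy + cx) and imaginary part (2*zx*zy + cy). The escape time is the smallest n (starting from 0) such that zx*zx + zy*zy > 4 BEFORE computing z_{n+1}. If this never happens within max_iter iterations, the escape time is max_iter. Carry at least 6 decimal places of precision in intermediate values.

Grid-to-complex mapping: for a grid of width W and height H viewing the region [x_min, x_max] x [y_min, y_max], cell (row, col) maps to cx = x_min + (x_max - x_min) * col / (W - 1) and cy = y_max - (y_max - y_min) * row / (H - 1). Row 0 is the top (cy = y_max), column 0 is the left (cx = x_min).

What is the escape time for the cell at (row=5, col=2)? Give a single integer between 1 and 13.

Answer: 13

Derivation:
z_0 = 0 + 0i, c = -0.4611 + -0.6033i
Iter 1: z = -0.4611 + -0.6033i, |z|^2 = 0.5766
Iter 2: z = -0.6125 + -0.0469i, |z|^2 = 0.3774
Iter 3: z = -0.0882 + -0.5458i, |z|^2 = 0.3057
Iter 4: z = -0.7513 + -0.5071i, |z|^2 = 0.8216
Iter 5: z = -0.1538 + 0.1586i, |z|^2 = 0.0488
Iter 6: z = -0.4626 + -0.6521i, |z|^2 = 0.6393
Iter 7: z = -0.6724 + 0.0000i, |z|^2 = 0.4521
Iter 8: z = -0.0090 + -0.6034i, |z|^2 = 0.3641
Iter 9: z = -0.8251 + -0.5924i, |z|^2 = 1.0318
Iter 10: z = -0.1313 + 0.3743i, |z|^2 = 0.1573
Iter 11: z = -0.5840 + -0.7016i, |z|^2 = 0.8333
Iter 12: z = -0.6124 + 0.2161i, |z|^2 = 0.4218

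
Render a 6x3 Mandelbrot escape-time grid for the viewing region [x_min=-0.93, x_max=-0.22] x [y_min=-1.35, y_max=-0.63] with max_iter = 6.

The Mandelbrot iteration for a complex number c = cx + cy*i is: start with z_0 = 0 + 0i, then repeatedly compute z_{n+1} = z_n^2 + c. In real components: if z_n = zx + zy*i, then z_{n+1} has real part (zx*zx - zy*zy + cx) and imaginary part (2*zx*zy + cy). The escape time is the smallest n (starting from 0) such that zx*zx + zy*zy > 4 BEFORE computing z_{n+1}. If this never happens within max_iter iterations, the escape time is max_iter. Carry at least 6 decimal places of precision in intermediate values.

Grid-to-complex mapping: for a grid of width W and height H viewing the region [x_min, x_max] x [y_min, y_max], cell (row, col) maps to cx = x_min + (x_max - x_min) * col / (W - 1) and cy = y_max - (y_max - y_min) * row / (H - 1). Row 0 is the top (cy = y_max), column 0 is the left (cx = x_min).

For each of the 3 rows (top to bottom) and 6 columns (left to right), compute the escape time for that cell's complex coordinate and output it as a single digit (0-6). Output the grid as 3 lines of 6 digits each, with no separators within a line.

Answer: 456666
334456
222222

Derivation:
(row=0, col=0): c = -0.9300 + -0.6300i → escape time 4
(row=0, col=1): c = -0.7880 + -0.6300i → escape time 5
(row=0, col=2): c = -0.6460 + -0.6300i → escape time 6
(row=0, col=3): c = -0.5040 + -0.6300i → escape time 6
(row=0, col=4): c = -0.3620 + -0.6300i → escape time 6
(row=0, col=5): c = -0.2200 + -0.6300i → escape time 6
(row=1, col=0): c = -0.9300 + -0.9900i → escape time 3
(row=1, col=1): c = -0.7880 + -0.9900i → escape time 3
(row=1, col=2): c = -0.6460 + -0.9900i → escape time 4
(row=1, col=3): c = -0.5040 + -0.9900i → escape time 4
(row=1, col=4): c = -0.3620 + -0.9900i → escape time 5
(row=1, col=5): c = -0.2200 + -0.9900i → escape time 6
(row=2, col=0): c = -0.9300 + -1.3500i → escape time 2
(row=2, col=1): c = -0.7880 + -1.3500i → escape time 2
(row=2, col=2): c = -0.6460 + -1.3500i → escape time 2
(row=2, col=3): c = -0.5040 + -1.3500i → escape time 2
(row=2, col=4): c = -0.3620 + -1.3500i → escape time 2
(row=2, col=5): c = -0.2200 + -1.3500i → escape time 2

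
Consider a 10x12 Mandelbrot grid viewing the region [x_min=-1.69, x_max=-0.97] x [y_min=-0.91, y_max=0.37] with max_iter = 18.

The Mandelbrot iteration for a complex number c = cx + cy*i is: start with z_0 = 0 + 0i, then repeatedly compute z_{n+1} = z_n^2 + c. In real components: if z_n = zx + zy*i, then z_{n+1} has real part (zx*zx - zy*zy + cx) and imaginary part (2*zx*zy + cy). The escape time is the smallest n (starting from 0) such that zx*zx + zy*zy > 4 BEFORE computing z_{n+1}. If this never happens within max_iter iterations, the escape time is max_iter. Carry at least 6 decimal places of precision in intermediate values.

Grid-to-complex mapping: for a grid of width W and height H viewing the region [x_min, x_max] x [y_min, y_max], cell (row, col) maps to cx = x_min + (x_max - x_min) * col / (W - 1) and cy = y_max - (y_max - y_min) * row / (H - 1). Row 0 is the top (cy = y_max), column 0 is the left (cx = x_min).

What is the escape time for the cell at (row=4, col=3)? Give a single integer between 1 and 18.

Answer: 8

Derivation:
z_0 = 0 + 0i, c = -1.4500 + -0.0955i
Iter 1: z = -1.4500 + -0.0955i, |z|^2 = 2.1116
Iter 2: z = 0.6434 + 0.1814i, |z|^2 = 0.4468
Iter 3: z = -1.0689 + 0.1379i, |z|^2 = 1.1617
Iter 4: z = -0.3264 + -0.3903i, |z|^2 = 0.2589
Iter 5: z = -1.4958 + 0.1593i, |z|^2 = 2.2629
Iter 6: z = 0.7621 + -0.5721i, |z|^2 = 0.9081
Iter 7: z = -1.1965 + -0.9674i, |z|^2 = 2.3676
Iter 8: z = -0.9543 + 2.2197i, |z|^2 = 5.8375
Escaped at iteration 8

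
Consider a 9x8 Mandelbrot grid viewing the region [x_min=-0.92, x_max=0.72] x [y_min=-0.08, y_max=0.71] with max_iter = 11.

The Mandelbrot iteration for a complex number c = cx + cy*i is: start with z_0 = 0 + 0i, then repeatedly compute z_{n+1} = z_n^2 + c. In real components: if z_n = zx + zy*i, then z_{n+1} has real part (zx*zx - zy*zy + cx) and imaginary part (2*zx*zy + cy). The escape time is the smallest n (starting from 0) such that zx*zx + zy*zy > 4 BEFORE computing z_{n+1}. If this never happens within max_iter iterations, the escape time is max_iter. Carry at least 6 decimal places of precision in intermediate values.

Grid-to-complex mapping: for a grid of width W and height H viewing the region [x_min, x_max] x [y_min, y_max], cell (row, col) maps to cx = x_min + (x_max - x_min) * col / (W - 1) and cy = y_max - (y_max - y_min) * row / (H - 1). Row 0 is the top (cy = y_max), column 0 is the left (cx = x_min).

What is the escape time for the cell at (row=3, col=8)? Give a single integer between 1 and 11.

Answer: 3

Derivation:
z_0 = 0 + 0i, c = 0.7200 + 0.3714i
Iter 1: z = 0.7200 + 0.3714i, |z|^2 = 0.6564
Iter 2: z = 1.1004 + 0.9063i, |z|^2 = 2.0323
Iter 3: z = 1.1096 + 2.3661i, |z|^2 = 6.8295
Escaped at iteration 3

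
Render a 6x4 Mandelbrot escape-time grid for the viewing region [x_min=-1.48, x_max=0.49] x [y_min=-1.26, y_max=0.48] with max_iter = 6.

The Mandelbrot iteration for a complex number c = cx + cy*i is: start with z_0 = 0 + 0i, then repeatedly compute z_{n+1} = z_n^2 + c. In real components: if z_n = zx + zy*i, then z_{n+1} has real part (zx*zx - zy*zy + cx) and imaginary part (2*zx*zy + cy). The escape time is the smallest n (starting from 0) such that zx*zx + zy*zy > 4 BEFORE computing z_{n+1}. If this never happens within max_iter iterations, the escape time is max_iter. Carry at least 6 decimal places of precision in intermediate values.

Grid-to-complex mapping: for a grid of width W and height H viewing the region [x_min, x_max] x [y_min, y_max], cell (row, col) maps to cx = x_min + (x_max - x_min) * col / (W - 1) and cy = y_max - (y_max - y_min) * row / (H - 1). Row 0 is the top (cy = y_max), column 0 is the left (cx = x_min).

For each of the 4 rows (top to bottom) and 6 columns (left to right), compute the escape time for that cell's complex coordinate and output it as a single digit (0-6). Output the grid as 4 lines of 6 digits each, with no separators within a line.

(row=0, col=0): c = -1.4800 + 0.4800i → escape time 3
(row=0, col=1): c = -1.0860 + 0.4800i → escape time 5
(row=0, col=2): c = -0.6920 + 0.4800i → escape time 6
(row=0, col=3): c = -0.2980 + 0.4800i → escape time 6
(row=0, col=4): c = 0.0960 + 0.4800i → escape time 6
(row=0, col=5): c = 0.4900 + 0.4800i → escape time 5
(row=1, col=0): c = -1.4800 + -0.1000i → escape time 6
(row=1, col=1): c = -1.0860 + -0.1000i → escape time 6
(row=1, col=2): c = -0.6920 + -0.1000i → escape time 6
(row=1, col=3): c = -0.2980 + -0.1000i → escape time 6
(row=1, col=4): c = 0.0960 + -0.1000i → escape time 6
(row=1, col=5): c = 0.4900 + -0.1000i → escape time 5
(row=2, col=0): c = -1.4800 + -0.6800i → escape time 3
(row=2, col=1): c = -1.0860 + -0.6800i → escape time 3
(row=2, col=2): c = -0.6920 + -0.6800i → escape time 5
(row=2, col=3): c = -0.2980 + -0.6800i → escape time 6
(row=2, col=4): c = 0.0960 + -0.6800i → escape time 6
(row=2, col=5): c = 0.4900 + -0.6800i → escape time 4
(row=3, col=0): c = -1.4800 + -1.2600i → escape time 2
(row=3, col=1): c = -1.0860 + -1.2600i → escape time 2
(row=3, col=2): c = -0.6920 + -1.2600i → escape time 3
(row=3, col=3): c = -0.2980 + -1.2600i → escape time 3
(row=3, col=4): c = 0.0960 + -1.2600i → escape time 2
(row=3, col=5): c = 0.4900 + -1.2600i → escape time 2

Answer: 356665
666665
335664
223322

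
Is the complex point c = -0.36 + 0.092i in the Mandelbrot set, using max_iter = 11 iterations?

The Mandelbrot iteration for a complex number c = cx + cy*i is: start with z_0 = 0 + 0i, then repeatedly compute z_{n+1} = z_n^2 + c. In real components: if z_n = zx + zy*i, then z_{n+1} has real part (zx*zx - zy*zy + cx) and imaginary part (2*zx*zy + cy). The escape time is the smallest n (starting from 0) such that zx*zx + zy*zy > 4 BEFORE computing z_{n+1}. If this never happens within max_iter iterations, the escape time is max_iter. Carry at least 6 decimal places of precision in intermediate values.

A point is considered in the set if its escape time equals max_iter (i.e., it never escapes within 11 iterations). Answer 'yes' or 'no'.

Answer: yes

Derivation:
z_0 = 0 + 0i, c = -0.3600 + 0.0920i
Iter 1: z = -0.3600 + 0.0920i, |z|^2 = 0.1381
Iter 2: z = -0.2389 + 0.0258i, |z|^2 = 0.0577
Iter 3: z = -0.3036 + 0.0797i, |z|^2 = 0.0985
Iter 4: z = -0.2742 + 0.0436i, |z|^2 = 0.0771
Iter 5: z = -0.2867 + 0.0681i, |z|^2 = 0.0869
Iter 6: z = -0.2824 + 0.0530i, |z|^2 = 0.0826
Iter 7: z = -0.2830 + 0.0621i, |z|^2 = 0.0840
Iter 8: z = -0.2837 + 0.0569i, |z|^2 = 0.0837
Iter 9: z = -0.2827 + 0.0597i, |z|^2 = 0.0835
Iter 10: z = -0.2836 + 0.0582i, |z|^2 = 0.0838
Did not escape in 11 iterations → in set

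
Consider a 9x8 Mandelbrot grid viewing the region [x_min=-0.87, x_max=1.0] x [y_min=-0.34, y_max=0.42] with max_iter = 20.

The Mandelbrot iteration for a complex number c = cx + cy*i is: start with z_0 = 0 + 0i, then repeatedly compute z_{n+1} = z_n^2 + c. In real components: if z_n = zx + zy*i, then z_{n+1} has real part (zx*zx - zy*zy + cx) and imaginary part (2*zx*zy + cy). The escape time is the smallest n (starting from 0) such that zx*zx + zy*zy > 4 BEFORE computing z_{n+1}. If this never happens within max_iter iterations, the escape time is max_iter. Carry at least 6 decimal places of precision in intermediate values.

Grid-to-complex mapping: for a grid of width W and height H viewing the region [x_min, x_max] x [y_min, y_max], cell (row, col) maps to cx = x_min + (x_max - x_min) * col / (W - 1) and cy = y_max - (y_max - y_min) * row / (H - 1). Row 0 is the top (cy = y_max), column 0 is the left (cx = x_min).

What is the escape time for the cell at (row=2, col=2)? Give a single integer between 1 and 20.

Answer: 20

Derivation:
z_0 = 0 + 0i, c = -0.4025 + 0.2029i
Iter 1: z = -0.4025 + 0.2029i, |z|^2 = 0.2032
Iter 2: z = -0.2816 + 0.0396i, |z|^2 = 0.0809
Iter 3: z = -0.3247 + 0.1806i, |z|^2 = 0.1381
Iter 4: z = -0.3297 + 0.0856i, |z|^2 = 0.1160
Iter 5: z = -0.3012 + 0.1464i, |z|^2 = 0.1121
Iter 6: z = -0.3332 + 0.1147i, |z|^2 = 0.1242
Iter 7: z = -0.3046 + 0.1264i, |z|^2 = 0.1088
Iter 8: z = -0.3257 + 0.1258i, |z|^2 = 0.1219
Iter 9: z = -0.3122 + 0.1209i, |z|^2 = 0.1121
Iter 10: z = -0.3196 + 0.1274i, |z|^2 = 0.1184
Iter 11: z = -0.3166 + 0.1214i, |z|^2 = 0.1150
Iter 12: z = -0.3170 + 0.1260i, |z|^2 = 0.1164
Iter 13: z = -0.3179 + 0.1230i, |z|^2 = 0.1162
Iter 14: z = -0.3166 + 0.1247i, |z|^2 = 0.1158
Iter 15: z = -0.3178 + 0.1239i, |z|^2 = 0.1164
Iter 16: z = -0.3168 + 0.1241i, |z|^2 = 0.1158
Iter 17: z = -0.3175 + 0.1242i, |z|^2 = 0.1162
Iter 18: z = -0.3171 + 0.1240i, |z|^2 = 0.1159
Iter 19: z = -0.3173 + 0.1242i, |z|^2 = 0.1161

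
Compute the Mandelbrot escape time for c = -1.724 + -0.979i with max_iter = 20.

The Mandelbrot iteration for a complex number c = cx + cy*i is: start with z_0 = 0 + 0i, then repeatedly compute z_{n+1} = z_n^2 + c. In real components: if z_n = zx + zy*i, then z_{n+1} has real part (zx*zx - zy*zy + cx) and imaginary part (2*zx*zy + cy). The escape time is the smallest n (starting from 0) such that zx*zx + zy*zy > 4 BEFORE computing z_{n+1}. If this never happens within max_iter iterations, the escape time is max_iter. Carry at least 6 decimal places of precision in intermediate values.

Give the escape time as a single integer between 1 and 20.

Answer: 2

Derivation:
z_0 = 0 + 0i, c = -1.7240 + -0.9790i
Iter 1: z = -1.7240 + -0.9790i, |z|^2 = 3.9306
Iter 2: z = 0.2897 + 2.3966i, |z|^2 = 5.8276
Escaped at iteration 2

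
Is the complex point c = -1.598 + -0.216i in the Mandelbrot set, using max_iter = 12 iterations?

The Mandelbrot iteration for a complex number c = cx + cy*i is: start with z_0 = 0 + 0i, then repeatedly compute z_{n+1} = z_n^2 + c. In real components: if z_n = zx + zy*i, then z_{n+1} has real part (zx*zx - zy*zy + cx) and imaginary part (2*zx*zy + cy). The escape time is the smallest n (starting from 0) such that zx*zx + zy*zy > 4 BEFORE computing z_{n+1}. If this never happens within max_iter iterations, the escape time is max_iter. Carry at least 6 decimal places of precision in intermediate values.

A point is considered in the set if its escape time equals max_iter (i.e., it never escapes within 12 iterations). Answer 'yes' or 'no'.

Answer: no

Derivation:
z_0 = 0 + 0i, c = -1.5980 + -0.2160i
Iter 1: z = -1.5980 + -0.2160i, |z|^2 = 2.6003
Iter 2: z = 0.9089 + 0.4743i, |z|^2 = 1.0512
Iter 3: z = -0.9968 + 0.6463i, |z|^2 = 1.4113
Iter 4: z = -1.0221 + -1.5045i, |z|^2 = 3.3080
Iter 5: z = -2.8168 + 2.8593i, |z|^2 = 16.1100
Escaped at iteration 5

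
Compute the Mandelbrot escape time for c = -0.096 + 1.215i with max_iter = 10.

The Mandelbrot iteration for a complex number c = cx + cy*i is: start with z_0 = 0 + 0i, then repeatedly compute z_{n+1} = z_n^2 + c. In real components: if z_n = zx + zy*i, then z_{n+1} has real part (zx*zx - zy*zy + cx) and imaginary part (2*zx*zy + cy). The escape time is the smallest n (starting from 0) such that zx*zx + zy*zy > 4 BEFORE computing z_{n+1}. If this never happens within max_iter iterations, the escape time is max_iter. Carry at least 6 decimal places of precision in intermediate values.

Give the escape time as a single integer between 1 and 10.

z_0 = 0 + 0i, c = -0.0960 + 1.2150i
Iter 1: z = -0.0960 + 1.2150i, |z|^2 = 1.4854
Iter 2: z = -1.5630 + 0.9817i, |z|^2 = 3.4068
Iter 3: z = 1.3832 + -1.8539i, |z|^2 = 5.3502
Escaped at iteration 3

Answer: 3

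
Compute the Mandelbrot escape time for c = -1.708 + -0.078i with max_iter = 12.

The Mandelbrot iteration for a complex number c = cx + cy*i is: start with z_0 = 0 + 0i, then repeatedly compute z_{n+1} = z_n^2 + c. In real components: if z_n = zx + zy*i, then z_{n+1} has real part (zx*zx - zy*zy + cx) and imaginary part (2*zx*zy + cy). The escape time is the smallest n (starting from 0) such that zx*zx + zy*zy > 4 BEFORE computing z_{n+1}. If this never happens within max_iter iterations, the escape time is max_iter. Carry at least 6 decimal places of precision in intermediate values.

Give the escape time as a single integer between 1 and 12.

z_0 = 0 + 0i, c = -1.7080 + -0.0780i
Iter 1: z = -1.7080 + -0.0780i, |z|^2 = 2.9233
Iter 2: z = 1.2032 + 0.1884i, |z|^2 = 1.4832
Iter 3: z = -0.2959 + 0.3755i, |z|^2 = 0.2285
Iter 4: z = -1.7614 + -0.3002i, |z|^2 = 3.1928
Iter 5: z = 1.3046 + 0.9795i, |z|^2 = 2.6613
Iter 6: z = -0.9656 + 2.4777i, |z|^2 = 7.0711
Escaped at iteration 6

Answer: 6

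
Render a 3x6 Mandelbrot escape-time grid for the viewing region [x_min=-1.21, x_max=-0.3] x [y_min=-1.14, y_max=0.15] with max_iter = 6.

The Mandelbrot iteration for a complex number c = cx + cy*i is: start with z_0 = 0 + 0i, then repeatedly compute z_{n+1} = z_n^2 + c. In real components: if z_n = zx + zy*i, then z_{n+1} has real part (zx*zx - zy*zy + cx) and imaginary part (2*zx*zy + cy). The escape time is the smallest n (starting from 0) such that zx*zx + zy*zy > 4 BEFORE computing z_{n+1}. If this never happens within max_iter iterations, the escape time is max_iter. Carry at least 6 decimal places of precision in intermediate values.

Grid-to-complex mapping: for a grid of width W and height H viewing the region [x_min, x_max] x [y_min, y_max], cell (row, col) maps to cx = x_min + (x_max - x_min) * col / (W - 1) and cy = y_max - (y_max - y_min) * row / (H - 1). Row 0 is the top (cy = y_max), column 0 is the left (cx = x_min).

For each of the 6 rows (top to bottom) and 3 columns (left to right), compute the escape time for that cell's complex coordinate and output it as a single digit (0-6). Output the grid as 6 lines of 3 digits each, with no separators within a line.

Answer: 666
666
666
356
346
334

Derivation:
(row=0, col=0): c = -1.2100 + 0.1500i → escape time 6
(row=0, col=1): c = -0.7550 + 0.1500i → escape time 6
(row=0, col=2): c = -0.3000 + 0.1500i → escape time 6
(row=1, col=0): c = -1.2100 + -0.1080i → escape time 6
(row=1, col=1): c = -0.7550 + -0.1080i → escape time 6
(row=1, col=2): c = -0.3000 + -0.1080i → escape time 6
(row=2, col=0): c = -1.2100 + -0.3660i → escape time 6
(row=2, col=1): c = -0.7550 + -0.3660i → escape time 6
(row=2, col=2): c = -0.3000 + -0.3660i → escape time 6
(row=3, col=0): c = -1.2100 + -0.6240i → escape time 3
(row=3, col=1): c = -0.7550 + -0.6240i → escape time 5
(row=3, col=2): c = -0.3000 + -0.6240i → escape time 6
(row=4, col=0): c = -1.2100 + -0.8820i → escape time 3
(row=4, col=1): c = -0.7550 + -0.8820i → escape time 4
(row=4, col=2): c = -0.3000 + -0.8820i → escape time 6
(row=5, col=0): c = -1.2100 + -1.1400i → escape time 3
(row=5, col=1): c = -0.7550 + -1.1400i → escape time 3
(row=5, col=2): c = -0.3000 + -1.1400i → escape time 4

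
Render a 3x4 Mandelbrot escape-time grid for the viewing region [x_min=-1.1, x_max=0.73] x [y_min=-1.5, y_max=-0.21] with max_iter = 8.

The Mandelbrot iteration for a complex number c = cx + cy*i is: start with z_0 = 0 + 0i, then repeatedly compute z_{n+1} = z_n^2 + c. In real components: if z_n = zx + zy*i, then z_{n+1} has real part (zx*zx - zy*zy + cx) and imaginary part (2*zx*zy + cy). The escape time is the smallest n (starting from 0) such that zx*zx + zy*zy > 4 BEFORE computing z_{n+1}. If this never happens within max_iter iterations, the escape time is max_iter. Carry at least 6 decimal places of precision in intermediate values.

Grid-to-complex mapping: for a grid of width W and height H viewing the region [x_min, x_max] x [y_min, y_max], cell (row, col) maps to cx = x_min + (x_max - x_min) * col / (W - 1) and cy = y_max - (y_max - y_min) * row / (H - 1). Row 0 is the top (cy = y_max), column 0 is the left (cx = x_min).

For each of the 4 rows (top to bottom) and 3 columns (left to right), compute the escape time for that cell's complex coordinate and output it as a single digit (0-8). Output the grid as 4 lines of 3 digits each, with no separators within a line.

Answer: 883
483
382
222

Derivation:
(row=0, col=0): c = -1.1000 + -0.2100i → escape time 8
(row=0, col=1): c = -0.1850 + -0.2100i → escape time 8
(row=0, col=2): c = 0.7300 + -0.2100i → escape time 3
(row=1, col=0): c = -1.1000 + -0.6400i → escape time 4
(row=1, col=1): c = -0.1850 + -0.6400i → escape time 8
(row=1, col=2): c = 0.7300 + -0.6400i → escape time 3
(row=2, col=0): c = -1.1000 + -1.0700i → escape time 3
(row=2, col=1): c = -0.1850 + -1.0700i → escape time 8
(row=2, col=2): c = 0.7300 + -1.0700i → escape time 2
(row=3, col=0): c = -1.1000 + -1.5000i → escape time 2
(row=3, col=1): c = -0.1850 + -1.5000i → escape time 2
(row=3, col=2): c = 0.7300 + -1.5000i → escape time 2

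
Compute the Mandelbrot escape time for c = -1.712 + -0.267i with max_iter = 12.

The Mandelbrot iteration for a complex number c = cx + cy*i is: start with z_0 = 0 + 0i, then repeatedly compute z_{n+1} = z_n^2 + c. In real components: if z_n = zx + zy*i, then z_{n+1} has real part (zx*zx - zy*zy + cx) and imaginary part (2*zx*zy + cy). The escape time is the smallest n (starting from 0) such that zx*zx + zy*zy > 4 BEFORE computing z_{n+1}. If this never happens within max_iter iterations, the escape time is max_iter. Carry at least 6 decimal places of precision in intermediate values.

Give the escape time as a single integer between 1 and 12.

Answer: 4

Derivation:
z_0 = 0 + 0i, c = -1.7120 + -0.2670i
Iter 1: z = -1.7120 + -0.2670i, |z|^2 = 3.0022
Iter 2: z = 1.1477 + 0.6472i, |z|^2 = 1.7360
Iter 3: z = -0.8138 + 1.2185i, |z|^2 = 2.1471
Iter 4: z = -2.5346 + -2.2502i, |z|^2 = 11.4878
Escaped at iteration 4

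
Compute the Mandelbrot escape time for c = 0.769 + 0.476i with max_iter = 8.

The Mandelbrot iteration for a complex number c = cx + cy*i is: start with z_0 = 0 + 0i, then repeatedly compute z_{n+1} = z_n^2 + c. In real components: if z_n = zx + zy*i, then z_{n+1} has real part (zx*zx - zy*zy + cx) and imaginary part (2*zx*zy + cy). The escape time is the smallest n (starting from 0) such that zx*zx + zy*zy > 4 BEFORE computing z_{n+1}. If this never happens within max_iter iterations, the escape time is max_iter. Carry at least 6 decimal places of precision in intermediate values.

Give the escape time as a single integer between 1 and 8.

z_0 = 0 + 0i, c = 0.7690 + 0.4760i
Iter 1: z = 0.7690 + 0.4760i, |z|^2 = 0.8179
Iter 2: z = 1.1338 + 1.2081i, |z|^2 = 2.7449
Iter 3: z = 0.5950 + 3.2154i, |z|^2 = 10.6930
Escaped at iteration 3

Answer: 3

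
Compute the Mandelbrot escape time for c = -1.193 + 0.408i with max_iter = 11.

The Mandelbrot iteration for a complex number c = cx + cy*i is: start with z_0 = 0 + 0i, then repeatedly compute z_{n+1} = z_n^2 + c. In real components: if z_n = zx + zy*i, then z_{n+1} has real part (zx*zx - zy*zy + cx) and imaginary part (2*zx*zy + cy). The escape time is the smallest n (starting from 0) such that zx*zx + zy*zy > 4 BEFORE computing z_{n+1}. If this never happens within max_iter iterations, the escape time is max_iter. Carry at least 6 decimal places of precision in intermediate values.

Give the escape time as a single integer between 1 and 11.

Answer: 7

Derivation:
z_0 = 0 + 0i, c = -1.1930 + 0.4080i
Iter 1: z = -1.1930 + 0.4080i, |z|^2 = 1.5897
Iter 2: z = 0.0638 + -0.5655i, |z|^2 = 0.3238
Iter 3: z = -1.5087 + 0.3359i, |z|^2 = 2.3890
Iter 4: z = 0.9704 + -0.6054i, |z|^2 = 1.3082
Iter 5: z = -0.6179 + -0.7670i, |z|^2 = 0.9701
Iter 6: z = -1.3995 + 1.3558i, |z|^2 = 3.7970
Iter 7: z = -1.0726 + -3.3871i, |z|^2 = 12.6231
Escaped at iteration 7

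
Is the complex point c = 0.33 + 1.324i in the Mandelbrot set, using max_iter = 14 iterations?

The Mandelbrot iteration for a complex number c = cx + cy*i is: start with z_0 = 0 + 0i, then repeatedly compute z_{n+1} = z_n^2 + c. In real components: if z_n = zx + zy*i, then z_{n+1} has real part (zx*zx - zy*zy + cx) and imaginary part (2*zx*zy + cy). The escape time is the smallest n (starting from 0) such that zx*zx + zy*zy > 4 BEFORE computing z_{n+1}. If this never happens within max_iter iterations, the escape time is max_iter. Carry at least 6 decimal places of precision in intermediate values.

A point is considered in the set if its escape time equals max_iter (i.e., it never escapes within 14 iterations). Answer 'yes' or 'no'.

z_0 = 0 + 0i, c = 0.3300 + 1.3240i
Iter 1: z = 0.3300 + 1.3240i, |z|^2 = 1.8619
Iter 2: z = -1.3141 + 2.1978i, |z|^2 = 6.5573
Escaped at iteration 2

Answer: no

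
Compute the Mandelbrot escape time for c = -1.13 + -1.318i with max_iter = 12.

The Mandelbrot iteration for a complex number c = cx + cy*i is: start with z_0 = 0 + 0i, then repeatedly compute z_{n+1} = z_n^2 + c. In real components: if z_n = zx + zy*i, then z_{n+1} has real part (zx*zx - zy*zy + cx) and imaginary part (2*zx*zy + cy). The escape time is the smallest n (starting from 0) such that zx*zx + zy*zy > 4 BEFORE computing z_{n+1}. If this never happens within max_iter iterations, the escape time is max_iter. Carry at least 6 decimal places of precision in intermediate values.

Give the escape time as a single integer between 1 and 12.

z_0 = 0 + 0i, c = -1.1300 + -1.3180i
Iter 1: z = -1.1300 + -1.3180i, |z|^2 = 3.0140
Iter 2: z = -1.5902 + 1.6607i, |z|^2 = 5.2867
Escaped at iteration 2

Answer: 2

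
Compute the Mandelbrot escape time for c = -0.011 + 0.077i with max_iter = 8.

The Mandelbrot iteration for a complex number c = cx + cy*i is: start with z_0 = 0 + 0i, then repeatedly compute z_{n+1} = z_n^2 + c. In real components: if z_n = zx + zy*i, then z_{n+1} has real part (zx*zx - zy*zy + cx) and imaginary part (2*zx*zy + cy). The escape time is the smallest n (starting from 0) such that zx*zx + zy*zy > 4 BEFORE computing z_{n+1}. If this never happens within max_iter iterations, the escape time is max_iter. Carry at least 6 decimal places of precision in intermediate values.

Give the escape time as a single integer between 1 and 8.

Answer: 8

Derivation:
z_0 = 0 + 0i, c = -0.0110 + 0.0770i
Iter 1: z = -0.0110 + 0.0770i, |z|^2 = 0.0060
Iter 2: z = -0.0168 + 0.0753i, |z|^2 = 0.0060
Iter 3: z = -0.0164 + 0.0745i, |z|^2 = 0.0058
Iter 4: z = -0.0163 + 0.0746i, |z|^2 = 0.0058
Iter 5: z = -0.0163 + 0.0746i, |z|^2 = 0.0058
Iter 6: z = -0.0163 + 0.0746i, |z|^2 = 0.0058
Iter 7: z = -0.0163 + 0.0746i, |z|^2 = 0.0058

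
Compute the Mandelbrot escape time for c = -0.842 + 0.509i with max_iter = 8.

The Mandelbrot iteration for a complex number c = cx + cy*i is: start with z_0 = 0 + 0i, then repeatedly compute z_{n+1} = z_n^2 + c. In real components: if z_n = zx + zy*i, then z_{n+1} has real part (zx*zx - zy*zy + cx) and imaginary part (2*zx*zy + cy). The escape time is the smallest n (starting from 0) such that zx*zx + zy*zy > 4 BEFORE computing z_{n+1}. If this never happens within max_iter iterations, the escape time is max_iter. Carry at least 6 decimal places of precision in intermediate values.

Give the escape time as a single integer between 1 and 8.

z_0 = 0 + 0i, c = -0.8420 + 0.5090i
Iter 1: z = -0.8420 + 0.5090i, |z|^2 = 0.9680
Iter 2: z = -0.3921 + -0.3482i, |z|^2 = 0.2750
Iter 3: z = -0.8095 + 0.7820i, |z|^2 = 1.2668
Iter 4: z = -0.7984 + -0.7570i, |z|^2 = 1.2105
Iter 5: z = -0.7777 + 1.7178i, |z|^2 = 3.5557
Iter 6: z = -3.1879 + -2.1630i, |z|^2 = 14.8415
Escaped at iteration 6

Answer: 6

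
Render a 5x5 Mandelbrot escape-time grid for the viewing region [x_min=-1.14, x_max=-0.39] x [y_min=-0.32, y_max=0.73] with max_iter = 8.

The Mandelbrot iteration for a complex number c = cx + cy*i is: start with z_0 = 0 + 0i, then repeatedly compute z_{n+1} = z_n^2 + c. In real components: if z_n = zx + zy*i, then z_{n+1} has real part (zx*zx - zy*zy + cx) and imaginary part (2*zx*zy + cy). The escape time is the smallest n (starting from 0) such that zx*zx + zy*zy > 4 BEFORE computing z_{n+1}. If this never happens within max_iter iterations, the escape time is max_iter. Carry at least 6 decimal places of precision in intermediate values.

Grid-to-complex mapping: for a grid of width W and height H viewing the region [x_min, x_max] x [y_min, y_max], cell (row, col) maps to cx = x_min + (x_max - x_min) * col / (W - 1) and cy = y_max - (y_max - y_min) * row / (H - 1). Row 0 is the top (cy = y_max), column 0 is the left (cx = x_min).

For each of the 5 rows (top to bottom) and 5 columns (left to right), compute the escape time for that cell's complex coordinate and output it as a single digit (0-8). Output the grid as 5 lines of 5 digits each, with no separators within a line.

(row=0, col=0): c = -1.1400 + 0.7300i → escape time 3
(row=0, col=1): c = -0.9525 + 0.7300i → escape time 4
(row=0, col=2): c = -0.7650 + 0.7300i → escape time 4
(row=0, col=3): c = -0.5775 + 0.7300i → escape time 6
(row=0, col=4): c = -0.3900 + 0.7300i → escape time 7
(row=1, col=0): c = -1.1400 + 0.4675i → escape time 5
(row=1, col=1): c = -0.9525 + 0.4675i → escape time 5
(row=1, col=2): c = -0.7650 + 0.4675i → escape time 7
(row=1, col=3): c = -0.5775 + 0.4675i → escape time 8
(row=1, col=4): c = -0.3900 + 0.4675i → escape time 8
(row=2, col=0): c = -1.1400 + 0.2050i → escape time 8
(row=2, col=1): c = -0.9525 + 0.2050i → escape time 8
(row=2, col=2): c = -0.7650 + 0.2050i → escape time 8
(row=2, col=3): c = -0.5775 + 0.2050i → escape time 8
(row=2, col=4): c = -0.3900 + 0.2050i → escape time 8
(row=3, col=0): c = -1.1400 + -0.0575i → escape time 8
(row=3, col=1): c = -0.9525 + -0.0575i → escape time 8
(row=3, col=2): c = -0.7650 + -0.0575i → escape time 8
(row=3, col=3): c = -0.5775 + -0.0575i → escape time 8
(row=3, col=4): c = -0.3900 + -0.0575i → escape time 8
(row=4, col=0): c = -1.1400 + -0.3200i → escape time 8
(row=4, col=1): c = -0.9525 + -0.3200i → escape time 8
(row=4, col=2): c = -0.7650 + -0.3200i → escape time 8
(row=4, col=3): c = -0.5775 + -0.3200i → escape time 8
(row=4, col=4): c = -0.3900 + -0.3200i → escape time 8

Answer: 34467
55788
88888
88888
88888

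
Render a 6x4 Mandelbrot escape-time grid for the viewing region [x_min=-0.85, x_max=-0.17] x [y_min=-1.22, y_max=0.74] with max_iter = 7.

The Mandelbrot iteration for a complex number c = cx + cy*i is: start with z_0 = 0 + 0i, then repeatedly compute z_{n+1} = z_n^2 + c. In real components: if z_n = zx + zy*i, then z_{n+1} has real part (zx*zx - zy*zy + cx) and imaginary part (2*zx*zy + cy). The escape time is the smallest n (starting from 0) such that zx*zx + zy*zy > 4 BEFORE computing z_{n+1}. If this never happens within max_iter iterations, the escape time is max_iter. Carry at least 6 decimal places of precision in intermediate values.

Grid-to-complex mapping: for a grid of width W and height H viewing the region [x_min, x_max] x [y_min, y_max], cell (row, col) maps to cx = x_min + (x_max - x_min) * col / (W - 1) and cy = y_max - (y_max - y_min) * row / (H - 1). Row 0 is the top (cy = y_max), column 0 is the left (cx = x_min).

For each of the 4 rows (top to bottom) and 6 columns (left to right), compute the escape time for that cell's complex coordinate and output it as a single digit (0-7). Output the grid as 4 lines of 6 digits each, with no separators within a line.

Answer: 446777
777777
567777
333333

Derivation:
(row=0, col=0): c = -0.8500 + 0.7400i → escape time 4
(row=0, col=1): c = -0.7140 + 0.7400i → escape time 4
(row=0, col=2): c = -0.5780 + 0.7400i → escape time 6
(row=0, col=3): c = -0.4420 + 0.7400i → escape time 7
(row=0, col=4): c = -0.3060 + 0.7400i → escape time 7
(row=0, col=5): c = -0.1700 + 0.7400i → escape time 7
(row=1, col=0): c = -0.8500 + 0.0867i → escape time 7
(row=1, col=1): c = -0.7140 + 0.0867i → escape time 7
(row=1, col=2): c = -0.5780 + 0.0867i → escape time 7
(row=1, col=3): c = -0.4420 + 0.0867i → escape time 7
(row=1, col=4): c = -0.3060 + 0.0867i → escape time 7
(row=1, col=5): c = -0.1700 + 0.0867i → escape time 7
(row=2, col=0): c = -0.8500 + -0.5667i → escape time 5
(row=2, col=1): c = -0.7140 + -0.5667i → escape time 6
(row=2, col=2): c = -0.5780 + -0.5667i → escape time 7
(row=2, col=3): c = -0.4420 + -0.5667i → escape time 7
(row=2, col=4): c = -0.3060 + -0.5667i → escape time 7
(row=2, col=5): c = -0.1700 + -0.5667i → escape time 7
(row=3, col=0): c = -0.8500 + -1.2200i → escape time 3
(row=3, col=1): c = -0.7140 + -1.2200i → escape time 3
(row=3, col=2): c = -0.5780 + -1.2200i → escape time 3
(row=3, col=3): c = -0.4420 + -1.2200i → escape time 3
(row=3, col=4): c = -0.3060 + -1.2200i → escape time 3
(row=3, col=5): c = -0.1700 + -1.2200i → escape time 3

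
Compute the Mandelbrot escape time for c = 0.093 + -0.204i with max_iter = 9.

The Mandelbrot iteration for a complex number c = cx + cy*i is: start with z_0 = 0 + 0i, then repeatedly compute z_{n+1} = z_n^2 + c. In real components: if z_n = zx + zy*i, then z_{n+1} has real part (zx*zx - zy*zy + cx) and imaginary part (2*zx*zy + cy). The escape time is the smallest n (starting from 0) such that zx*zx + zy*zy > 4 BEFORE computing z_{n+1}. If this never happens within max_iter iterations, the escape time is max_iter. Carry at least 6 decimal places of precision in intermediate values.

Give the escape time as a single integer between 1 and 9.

Answer: 9

Derivation:
z_0 = 0 + 0i, c = 0.0930 + -0.2040i
Iter 1: z = 0.0930 + -0.2040i, |z|^2 = 0.0503
Iter 2: z = 0.0600 + -0.2419i, |z|^2 = 0.0621
Iter 3: z = 0.0381 + -0.2330i, |z|^2 = 0.0558
Iter 4: z = 0.0401 + -0.2217i, |z|^2 = 0.0508
Iter 5: z = 0.0454 + -0.2218i, |z|^2 = 0.0513
Iter 6: z = 0.0459 + -0.2242i, |z|^2 = 0.0524
Iter 7: z = 0.0449 + -0.2246i, |z|^2 = 0.0524
Iter 8: z = 0.0446 + -0.2241i, |z|^2 = 0.0522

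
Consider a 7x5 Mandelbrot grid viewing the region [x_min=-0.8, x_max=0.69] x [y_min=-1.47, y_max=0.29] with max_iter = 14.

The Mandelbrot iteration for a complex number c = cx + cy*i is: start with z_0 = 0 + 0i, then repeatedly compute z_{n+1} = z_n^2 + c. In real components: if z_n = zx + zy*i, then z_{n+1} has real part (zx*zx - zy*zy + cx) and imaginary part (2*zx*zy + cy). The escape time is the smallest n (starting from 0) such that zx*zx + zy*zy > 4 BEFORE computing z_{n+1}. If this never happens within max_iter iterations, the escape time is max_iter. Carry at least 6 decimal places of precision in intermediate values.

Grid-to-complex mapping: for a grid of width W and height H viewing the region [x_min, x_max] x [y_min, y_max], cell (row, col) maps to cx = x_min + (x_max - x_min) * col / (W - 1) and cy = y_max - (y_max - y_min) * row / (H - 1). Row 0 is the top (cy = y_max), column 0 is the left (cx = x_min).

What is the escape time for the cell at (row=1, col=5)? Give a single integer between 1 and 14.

z_0 = 0 + 0i, c = 0.4417 + -0.1500i
Iter 1: z = 0.4417 + -0.1500i, |z|^2 = 0.2176
Iter 2: z = 0.6142 + -0.2825i, |z|^2 = 0.4571
Iter 3: z = 0.7391 + -0.4970i, |z|^2 = 0.7934
Iter 4: z = 0.7410 + -0.8848i, |z|^2 = 1.3318
Iter 5: z = 0.2078 + -1.4612i, |z|^2 = 2.1782
Iter 6: z = -1.6501 + -0.7574i, |z|^2 = 3.2965
Iter 7: z = 2.5908 + 2.3496i, |z|^2 = 12.2329
Escaped at iteration 7

Answer: 7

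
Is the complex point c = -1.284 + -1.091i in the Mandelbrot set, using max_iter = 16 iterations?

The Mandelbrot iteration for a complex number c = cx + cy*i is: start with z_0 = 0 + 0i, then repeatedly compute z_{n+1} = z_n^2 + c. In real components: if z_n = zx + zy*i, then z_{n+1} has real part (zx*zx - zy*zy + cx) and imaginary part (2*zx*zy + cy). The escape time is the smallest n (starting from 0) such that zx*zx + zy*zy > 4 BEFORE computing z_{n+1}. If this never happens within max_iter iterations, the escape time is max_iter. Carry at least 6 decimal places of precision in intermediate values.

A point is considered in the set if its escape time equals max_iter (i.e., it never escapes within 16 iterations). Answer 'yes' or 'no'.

Answer: no

Derivation:
z_0 = 0 + 0i, c = -1.2840 + -1.0910i
Iter 1: z = -1.2840 + -1.0910i, |z|^2 = 2.8389
Iter 2: z = -0.8256 + 1.7107i, |z|^2 = 3.6081
Iter 3: z = -3.5288 + -3.9158i, |z|^2 = 27.7857
Escaped at iteration 3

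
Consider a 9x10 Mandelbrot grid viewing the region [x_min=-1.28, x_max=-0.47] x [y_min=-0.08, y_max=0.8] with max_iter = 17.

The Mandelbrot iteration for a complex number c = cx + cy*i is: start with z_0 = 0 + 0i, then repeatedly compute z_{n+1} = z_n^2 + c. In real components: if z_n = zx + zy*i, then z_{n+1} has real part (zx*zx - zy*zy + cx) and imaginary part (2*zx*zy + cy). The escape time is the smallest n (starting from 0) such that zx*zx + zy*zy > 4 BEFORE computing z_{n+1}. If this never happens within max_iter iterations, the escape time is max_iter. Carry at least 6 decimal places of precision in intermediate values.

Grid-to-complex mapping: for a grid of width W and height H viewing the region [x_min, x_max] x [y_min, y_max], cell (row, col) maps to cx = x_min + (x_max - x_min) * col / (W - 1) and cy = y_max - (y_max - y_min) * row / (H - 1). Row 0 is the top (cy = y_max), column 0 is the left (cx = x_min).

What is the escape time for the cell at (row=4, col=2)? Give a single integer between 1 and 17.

z_0 = 0 + 0i, c = -1.0775 + 0.4089i
Iter 1: z = -1.0775 + 0.4089i, |z|^2 = 1.3282
Iter 2: z = -0.0837 + -0.4723i, |z|^2 = 0.2300
Iter 3: z = -1.2935 + 0.4879i, |z|^2 = 1.9113
Iter 4: z = 0.3577 + -0.8534i, |z|^2 = 0.8562
Iter 5: z = -1.6779 + -0.2016i, |z|^2 = 2.8560
Iter 6: z = 1.6973 + 1.0853i, |z|^2 = 4.0586
Escaped at iteration 6

Answer: 6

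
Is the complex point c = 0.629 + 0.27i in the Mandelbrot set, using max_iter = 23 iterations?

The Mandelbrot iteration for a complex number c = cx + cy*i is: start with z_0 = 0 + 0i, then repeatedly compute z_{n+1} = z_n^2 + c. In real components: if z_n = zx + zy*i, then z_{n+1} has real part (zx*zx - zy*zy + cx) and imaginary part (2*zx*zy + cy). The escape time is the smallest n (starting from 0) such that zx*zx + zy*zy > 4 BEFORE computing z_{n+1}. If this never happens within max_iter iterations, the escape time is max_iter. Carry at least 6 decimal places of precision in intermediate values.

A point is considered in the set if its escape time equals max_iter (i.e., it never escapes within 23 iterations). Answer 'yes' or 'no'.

Answer: no

Derivation:
z_0 = 0 + 0i, c = 0.6290 + 0.2700i
Iter 1: z = 0.6290 + 0.2700i, |z|^2 = 0.4685
Iter 2: z = 0.9517 + 0.6097i, |z|^2 = 1.2775
Iter 3: z = 1.1631 + 1.4305i, |z|^2 = 3.3991
Iter 4: z = -0.0644 + 3.5976i, |z|^2 = 12.9472
Escaped at iteration 4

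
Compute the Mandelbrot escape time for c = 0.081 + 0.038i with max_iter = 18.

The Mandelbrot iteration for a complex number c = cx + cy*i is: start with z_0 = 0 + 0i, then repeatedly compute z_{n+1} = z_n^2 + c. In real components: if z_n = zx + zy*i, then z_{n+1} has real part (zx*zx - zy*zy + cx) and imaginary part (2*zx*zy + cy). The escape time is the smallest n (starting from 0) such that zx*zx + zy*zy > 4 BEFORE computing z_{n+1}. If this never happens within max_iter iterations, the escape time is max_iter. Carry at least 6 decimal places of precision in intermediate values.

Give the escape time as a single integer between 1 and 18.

Answer: 18

Derivation:
z_0 = 0 + 0i, c = 0.0810 + 0.0380i
Iter 1: z = 0.0810 + 0.0380i, |z|^2 = 0.0080
Iter 2: z = 0.0861 + 0.0442i, |z|^2 = 0.0094
Iter 3: z = 0.0865 + 0.0456i, |z|^2 = 0.0096
Iter 4: z = 0.0864 + 0.0459i, |z|^2 = 0.0096
Iter 5: z = 0.0864 + 0.0459i, |z|^2 = 0.0096
Iter 6: z = 0.0863 + 0.0459i, |z|^2 = 0.0096
Iter 7: z = 0.0863 + 0.0459i, |z|^2 = 0.0096
Iter 8: z = 0.0863 + 0.0459i, |z|^2 = 0.0096
Iter 9: z = 0.0863 + 0.0459i, |z|^2 = 0.0096
Iter 10: z = 0.0863 + 0.0459i, |z|^2 = 0.0096
Iter 11: z = 0.0863 + 0.0459i, |z|^2 = 0.0096
Iter 12: z = 0.0863 + 0.0459i, |z|^2 = 0.0096
Iter 13: z = 0.0863 + 0.0459i, |z|^2 = 0.0096
Iter 14: z = 0.0863 + 0.0459i, |z|^2 = 0.0096
Iter 15: z = 0.0863 + 0.0459i, |z|^2 = 0.0096
Iter 16: z = 0.0863 + 0.0459i, |z|^2 = 0.0096
Iter 17: z = 0.0863 + 0.0459i, |z|^2 = 0.0096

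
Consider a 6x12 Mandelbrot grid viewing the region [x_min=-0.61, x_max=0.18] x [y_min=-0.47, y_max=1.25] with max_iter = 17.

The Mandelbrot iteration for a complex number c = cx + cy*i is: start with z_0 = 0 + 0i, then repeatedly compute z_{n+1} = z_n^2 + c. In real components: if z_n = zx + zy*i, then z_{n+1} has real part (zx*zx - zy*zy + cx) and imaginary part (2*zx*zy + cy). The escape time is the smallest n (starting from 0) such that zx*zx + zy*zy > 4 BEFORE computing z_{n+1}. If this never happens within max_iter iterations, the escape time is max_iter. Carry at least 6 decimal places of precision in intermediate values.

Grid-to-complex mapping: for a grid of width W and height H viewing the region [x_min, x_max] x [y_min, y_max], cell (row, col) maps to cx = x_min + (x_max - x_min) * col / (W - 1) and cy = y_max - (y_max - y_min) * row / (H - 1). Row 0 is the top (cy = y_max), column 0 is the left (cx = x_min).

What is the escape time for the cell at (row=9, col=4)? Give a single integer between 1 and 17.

Answer: 17

Derivation:
z_0 = 0 + 0i, c = 0.0220 + -0.1573i
Iter 1: z = 0.0220 + -0.1573i, |z|^2 = 0.0252
Iter 2: z = -0.0023 + -0.1642i, |z|^2 = 0.0270
Iter 3: z = -0.0050 + -0.1565i, |z|^2 = 0.0245
Iter 4: z = -0.0025 + -0.1557i, |z|^2 = 0.0243
Iter 5: z = -0.0022 + -0.1565i, |z|^2 = 0.0245
Iter 6: z = -0.0025 + -0.1566i, |z|^2 = 0.0245
Iter 7: z = -0.0025 + -0.1565i, |z|^2 = 0.0245
Iter 8: z = -0.0025 + -0.1565i, |z|^2 = 0.0245
Iter 9: z = -0.0025 + -0.1565i, |z|^2 = 0.0245
Iter 10: z = -0.0025 + -0.1565i, |z|^2 = 0.0245
Iter 11: z = -0.0025 + -0.1565i, |z|^2 = 0.0245
Iter 12: z = -0.0025 + -0.1565i, |z|^2 = 0.0245
Iter 13: z = -0.0025 + -0.1565i, |z|^2 = 0.0245
Iter 14: z = -0.0025 + -0.1565i, |z|^2 = 0.0245
Iter 15: z = -0.0025 + -0.1565i, |z|^2 = 0.0245
Iter 16: z = -0.0025 + -0.1565i, |z|^2 = 0.0245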